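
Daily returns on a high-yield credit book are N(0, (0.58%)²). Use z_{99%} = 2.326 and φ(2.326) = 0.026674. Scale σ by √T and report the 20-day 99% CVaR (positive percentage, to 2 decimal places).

6.92%

σ_{20d} = 0.58% × √20 = 2.594%.
ES multiplier = φ(z)/(1−α) = 0.026674/0.01 = 2.667.
ES = 2.594% × 2.667 = 6.918%.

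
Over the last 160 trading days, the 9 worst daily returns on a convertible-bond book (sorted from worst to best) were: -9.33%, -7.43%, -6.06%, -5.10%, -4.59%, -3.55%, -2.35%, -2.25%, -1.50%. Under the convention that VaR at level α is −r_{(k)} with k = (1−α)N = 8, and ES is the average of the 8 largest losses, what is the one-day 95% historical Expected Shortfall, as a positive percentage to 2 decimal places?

The 8 worst returns sum to -40.66%.
ES = −(-40.66%) / 8 = 5.0825% ≈ 5.08%.

5.08%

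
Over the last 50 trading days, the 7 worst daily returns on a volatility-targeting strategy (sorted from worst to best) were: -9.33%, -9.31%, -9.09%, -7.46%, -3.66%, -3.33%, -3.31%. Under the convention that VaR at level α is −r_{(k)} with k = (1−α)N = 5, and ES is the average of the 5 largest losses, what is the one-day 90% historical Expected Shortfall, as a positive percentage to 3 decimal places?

7.770%

The 5 worst returns sum to -38.85%.
ES = −(-38.85%) / 5 = 7.77% ≈ 7.770%.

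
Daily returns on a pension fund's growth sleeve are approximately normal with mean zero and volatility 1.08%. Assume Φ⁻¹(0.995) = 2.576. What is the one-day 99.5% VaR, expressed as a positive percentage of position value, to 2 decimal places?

VaR = z·σ = 2.576 × 1.08% = 2.782%.

2.78%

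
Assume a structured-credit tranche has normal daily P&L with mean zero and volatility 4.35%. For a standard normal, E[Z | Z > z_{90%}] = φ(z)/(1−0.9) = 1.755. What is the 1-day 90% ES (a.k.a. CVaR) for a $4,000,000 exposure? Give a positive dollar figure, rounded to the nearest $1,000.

ES = 4.35% × 1.755 = 7.634%.
On $4,000,000: 0.07634 × $4,000,000 = $305,360.

$305,000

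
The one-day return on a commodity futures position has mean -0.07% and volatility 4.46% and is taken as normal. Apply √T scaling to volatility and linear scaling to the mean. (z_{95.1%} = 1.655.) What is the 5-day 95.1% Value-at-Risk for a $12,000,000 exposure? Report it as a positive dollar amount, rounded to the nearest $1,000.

σ_{5d} = 4.46% × √5 = 9.973%; μ_{5d} = 5 × -0.07% = -0.350%.
VaR = −(-0.350%) + 1.655 × 9.973% = 16.855%.
On $12,000,000: 0.16855 × $12,000,000 = $2,022,600.

$2,023,000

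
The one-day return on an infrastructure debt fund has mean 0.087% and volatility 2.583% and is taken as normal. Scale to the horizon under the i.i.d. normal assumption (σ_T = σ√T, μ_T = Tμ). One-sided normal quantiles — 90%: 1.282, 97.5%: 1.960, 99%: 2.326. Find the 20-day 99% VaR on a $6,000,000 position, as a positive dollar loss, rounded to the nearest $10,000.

$1,510,000

σ_{20d} = 2.583% × √20 = 11.552%; μ_{20d} = 20 × 0.087% = 1.740%.
VaR = −(1.740%) + 2.326 × 11.552% = 25.130%.
On $6,000,000: 0.25130 × $6,000,000 = $1,507,800.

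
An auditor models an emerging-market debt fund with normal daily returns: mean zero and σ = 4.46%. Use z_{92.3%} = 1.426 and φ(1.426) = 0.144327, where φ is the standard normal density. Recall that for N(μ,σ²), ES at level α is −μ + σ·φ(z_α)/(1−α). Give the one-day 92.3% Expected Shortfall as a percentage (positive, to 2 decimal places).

Tail multiplier: φ(z)/(1−α) = 0.144327 / 0.077 = 1.874.
ES = 4.46% × 1.874 = 8.358%.

8.36%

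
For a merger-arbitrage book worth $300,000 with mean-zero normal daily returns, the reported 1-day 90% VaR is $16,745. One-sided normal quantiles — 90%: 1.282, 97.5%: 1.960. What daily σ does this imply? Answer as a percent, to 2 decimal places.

VaR as a fraction: $16,745 / $300,000 = 5.582%.
σ = VaR / z = 5.582% / 1.282 = 4.354%.

4.35%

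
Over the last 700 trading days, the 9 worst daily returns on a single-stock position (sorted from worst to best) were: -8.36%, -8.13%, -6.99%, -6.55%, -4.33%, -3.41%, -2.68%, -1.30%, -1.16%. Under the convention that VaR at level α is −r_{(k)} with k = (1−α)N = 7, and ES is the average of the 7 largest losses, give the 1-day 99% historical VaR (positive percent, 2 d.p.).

2.68%

k = 7; the 7th lowest return is -2.68%, so VaR = 2.68%.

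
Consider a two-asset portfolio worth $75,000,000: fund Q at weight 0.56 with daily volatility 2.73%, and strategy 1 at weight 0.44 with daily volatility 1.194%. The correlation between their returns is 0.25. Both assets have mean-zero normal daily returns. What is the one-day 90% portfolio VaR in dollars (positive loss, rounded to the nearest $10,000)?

σ_p² = 0.56²·2.73² + 0.44²·1.194² + 2·0.25·0.56·0.44·2.73·1.194 = 3.0148 (%²).
σ_p = √3.0148 = 1.736%.
At 90%, z = 1.282.
VaR = 1.282 × 1.736% = 2.226%; on $75,000,000 that is $1,669,500.

$1,670,000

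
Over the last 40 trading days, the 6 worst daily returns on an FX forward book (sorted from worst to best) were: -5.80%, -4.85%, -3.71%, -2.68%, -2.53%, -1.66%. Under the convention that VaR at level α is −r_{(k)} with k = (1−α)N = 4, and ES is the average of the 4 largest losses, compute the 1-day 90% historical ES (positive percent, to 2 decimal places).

4.26%

The 4 worst returns sum to -17.04%.
ES = −(-17.04%) / 4 = 4.26%.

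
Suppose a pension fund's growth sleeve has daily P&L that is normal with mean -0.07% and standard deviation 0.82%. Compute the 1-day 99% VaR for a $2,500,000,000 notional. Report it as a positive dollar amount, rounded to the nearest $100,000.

At 99% one-sided, z = 2.326.
VaR = −μ + z·σ = −(-0.07%) + 2.326 × 0.82% = 1.977%.
On $2,500,000,000: 0.01977 × $2,500,000,000 = $49,425,000.

$49,400,000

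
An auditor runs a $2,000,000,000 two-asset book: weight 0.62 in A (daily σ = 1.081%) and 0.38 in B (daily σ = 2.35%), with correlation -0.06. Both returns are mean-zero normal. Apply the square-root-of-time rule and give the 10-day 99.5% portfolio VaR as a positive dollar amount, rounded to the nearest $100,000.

$176,600,000

σ_p = √(0.62²·1.081² + 0.38²·2.35² + 2·-0.06·0.62·0.38·1.081·2.35) = 1.084%.
σ_{10d} = 1.084% × √10 = 3.428%.
z(99.5%) = 2.576.
VaR = 2.576 × 3.428% = 8.831%; on $2,000,000,000 that is $176,620,000.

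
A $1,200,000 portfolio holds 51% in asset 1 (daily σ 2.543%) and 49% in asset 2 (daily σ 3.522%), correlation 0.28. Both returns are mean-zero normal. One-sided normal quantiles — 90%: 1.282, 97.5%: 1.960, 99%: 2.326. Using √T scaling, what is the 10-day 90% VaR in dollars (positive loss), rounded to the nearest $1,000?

σ_p = √(0.51²·2.543² + 0.49²·3.522² + 2·0.28·0.51·0.49·2.543·3.522) = 2.432%.
σ_{10d} = 2.432% × √10 = 7.691%.
VaR = 1.282 × 7.691% = 9.860%; on $1,200,000 that is $118,320.

$118,000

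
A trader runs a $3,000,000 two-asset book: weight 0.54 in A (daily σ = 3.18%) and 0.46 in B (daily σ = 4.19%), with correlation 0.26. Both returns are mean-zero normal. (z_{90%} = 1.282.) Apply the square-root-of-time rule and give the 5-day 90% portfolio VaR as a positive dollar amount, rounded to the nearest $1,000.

σ_p = √(0.54²·3.18² + 0.46²·4.19² + 2·0.26·0.54·0.46·3.18·4.19) = 2.896%.
σ_{5d} = 2.896% × √5 = 6.476%.
VaR = 1.282 × 6.476% = 8.302%; on $3,000,000 that is $249,060.

$249,000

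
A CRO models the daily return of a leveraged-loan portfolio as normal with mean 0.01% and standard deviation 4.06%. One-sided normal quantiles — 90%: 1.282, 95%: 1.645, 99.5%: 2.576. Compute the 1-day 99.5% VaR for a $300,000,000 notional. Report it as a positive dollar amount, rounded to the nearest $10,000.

$31,350,000

VaR = −μ + z·σ = −(0.01%) + 2.576 × 4.06% = 10.449%.
On $300,000,000: 0.10449 × $300,000,000 = $31,347,000.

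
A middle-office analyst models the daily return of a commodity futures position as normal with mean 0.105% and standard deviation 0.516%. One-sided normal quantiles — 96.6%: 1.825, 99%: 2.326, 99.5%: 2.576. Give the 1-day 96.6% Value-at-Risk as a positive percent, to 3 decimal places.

VaR = −μ + z·σ = −(0.105%) + 1.825 × 0.516% = 0.837%.

0.837%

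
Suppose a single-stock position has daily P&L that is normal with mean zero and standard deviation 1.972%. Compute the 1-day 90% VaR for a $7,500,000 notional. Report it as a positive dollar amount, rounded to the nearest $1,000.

$190,000

At 90% one-sided, z = 1.282.
VaR = z·σ = 1.282 × 1.972% = 2.528%.
On $7,500,000: 0.02528 × $7,500,000 = $189,600.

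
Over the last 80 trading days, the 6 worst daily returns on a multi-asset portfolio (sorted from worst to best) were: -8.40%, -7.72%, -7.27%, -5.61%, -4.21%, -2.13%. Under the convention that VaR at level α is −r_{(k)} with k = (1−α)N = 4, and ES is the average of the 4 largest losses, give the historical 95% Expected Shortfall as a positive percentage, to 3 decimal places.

7.250%

The 4 worst returns sum to -29.00%.
ES = −(-29.00%) / 4 = 7.25% ≈ 7.250%.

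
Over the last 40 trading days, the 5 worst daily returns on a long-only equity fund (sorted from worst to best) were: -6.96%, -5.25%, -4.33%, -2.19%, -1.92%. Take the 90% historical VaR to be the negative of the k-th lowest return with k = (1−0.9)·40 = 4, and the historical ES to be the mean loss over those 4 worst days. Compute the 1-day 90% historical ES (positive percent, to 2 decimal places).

The 4 worst returns sum to -18.73%.
ES = −(-18.73%) / 4 = 4.6825% ≈ 4.68%.

4.68%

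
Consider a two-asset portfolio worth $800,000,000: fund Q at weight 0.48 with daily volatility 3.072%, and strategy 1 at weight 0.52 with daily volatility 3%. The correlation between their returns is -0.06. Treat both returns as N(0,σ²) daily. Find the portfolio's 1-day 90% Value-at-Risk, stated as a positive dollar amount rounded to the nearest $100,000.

$21,300,000

σ_p² = 0.48²·3.072² + 0.52²·3² + 2·-0.06·0.48·0.52·3.072·3 = 4.3319 (%²).
σ_p = √4.3319 = 2.081%.
At 90%, z = 1.282.
VaR = 1.282 × 2.081% = 2.668%; on $800,000,000 that is $21,344,000.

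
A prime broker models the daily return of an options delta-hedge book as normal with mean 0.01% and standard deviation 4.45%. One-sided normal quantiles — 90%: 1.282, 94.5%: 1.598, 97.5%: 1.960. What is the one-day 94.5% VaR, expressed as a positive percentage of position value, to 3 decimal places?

VaR = −μ + z·σ = −(0.01%) + 1.598 × 4.45% = 7.101%.

7.101%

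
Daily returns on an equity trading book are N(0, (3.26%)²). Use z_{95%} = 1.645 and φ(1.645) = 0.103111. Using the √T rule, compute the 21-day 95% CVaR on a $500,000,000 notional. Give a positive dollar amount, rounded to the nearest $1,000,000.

σ_{21d} = 3.26% × √21 = 14.939%.
ES multiplier = φ(z)/(1−α) = 0.103111/0.05 = 2.062.
ES = 14.939% × 2.062 = 30.804%; on $500,000,000: $154,020,000.

$154,000,000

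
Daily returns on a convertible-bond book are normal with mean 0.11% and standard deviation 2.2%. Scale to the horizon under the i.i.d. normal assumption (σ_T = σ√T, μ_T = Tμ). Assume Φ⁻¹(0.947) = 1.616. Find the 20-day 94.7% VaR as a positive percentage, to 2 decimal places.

σ_{20d} = 2.2% × √20 = 9.839%; μ_{20d} = 20 × 0.11% = 2.200%.
VaR = −(2.200%) + 1.616 × 9.839% = 13.700%.

13.70%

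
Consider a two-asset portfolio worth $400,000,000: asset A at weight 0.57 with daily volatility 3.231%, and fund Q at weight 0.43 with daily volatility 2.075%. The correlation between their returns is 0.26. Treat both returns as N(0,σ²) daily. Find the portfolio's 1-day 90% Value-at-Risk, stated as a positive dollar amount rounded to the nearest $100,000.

$11,500,000

σ_p² = 0.57²·3.231² + 0.43²·2.075² + 2·0.26·0.57·0.43·3.231·2.075 = 5.0423 (%²).
σ_p = √5.0423 = 2.246%.
At 90%, z = 1.282.
VaR = 1.282 × 2.246% = 2.879%; on $400,000,000 that is $11,516,000.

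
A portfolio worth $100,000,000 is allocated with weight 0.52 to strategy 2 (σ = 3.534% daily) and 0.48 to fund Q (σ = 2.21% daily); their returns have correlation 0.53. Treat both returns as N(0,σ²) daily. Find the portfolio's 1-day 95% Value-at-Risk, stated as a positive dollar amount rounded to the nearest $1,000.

$4,216,000

σ_p² = 0.52²·3.534² + 0.48²·2.21² + 2·0.53·0.52·0.48·3.534·2.21 = 6.5687 (%²).
σ_p = √6.5687 = 2.563%.
At 95%, z = 1.645.
VaR = 1.645 × 2.563% = 4.216%; on $100,000,000 that is $4,216,000.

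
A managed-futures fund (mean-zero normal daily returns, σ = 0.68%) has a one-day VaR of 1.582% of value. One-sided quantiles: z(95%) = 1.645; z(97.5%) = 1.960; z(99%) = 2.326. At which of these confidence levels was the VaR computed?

Implied z = VaR/σ = 1.582 / 0.68 = 2.326.
This matches z(99%) = 2.326.

99%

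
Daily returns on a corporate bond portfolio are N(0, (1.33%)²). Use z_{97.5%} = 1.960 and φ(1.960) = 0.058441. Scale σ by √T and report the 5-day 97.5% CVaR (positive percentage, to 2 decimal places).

σ_{5d} = 1.33% × √5 = 2.974%.
ES multiplier = φ(z)/(1−α) = 0.058441/0.025 = 2.338.
ES = 2.974% × 2.338 = 6.953%.

6.95%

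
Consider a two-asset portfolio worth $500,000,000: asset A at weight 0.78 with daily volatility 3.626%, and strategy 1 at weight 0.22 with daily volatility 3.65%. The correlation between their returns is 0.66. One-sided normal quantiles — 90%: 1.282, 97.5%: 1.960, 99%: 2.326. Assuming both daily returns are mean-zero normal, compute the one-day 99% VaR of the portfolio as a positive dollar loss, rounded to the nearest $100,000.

$39,700,000

σ_p² = 0.78²·3.626² + 0.22²·3.65² + 2·0.66·0.78·0.22·3.626·3.65 = 11.6418 (%²).
σ_p = √11.6418 = 3.412%.
VaR = 2.326 × 3.412% = 7.936%; on $500,000,000 that is $39,680,000.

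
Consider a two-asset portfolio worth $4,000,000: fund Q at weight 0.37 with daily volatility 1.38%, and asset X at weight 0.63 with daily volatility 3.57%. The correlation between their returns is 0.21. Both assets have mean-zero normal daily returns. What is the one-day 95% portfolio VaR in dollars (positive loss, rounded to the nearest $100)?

σ_p² = 0.37²·1.38² + 0.63²·3.57² + 2·0.21·0.37·0.63·1.38·3.57 = 5.8015 (%²).
σ_p = √5.8015 = 2.409%.
At 95%, z = 1.645.
VaR = 1.645 × 2.409% = 3.963%; on $4,000,000 that is $158,520.

$158,500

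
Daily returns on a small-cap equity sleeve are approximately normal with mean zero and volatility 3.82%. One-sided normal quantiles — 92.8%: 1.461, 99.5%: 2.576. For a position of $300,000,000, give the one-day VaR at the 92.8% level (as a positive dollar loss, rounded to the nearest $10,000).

VaR = z·σ = 1.461 × 3.82% = 5.581%.
On $300,000,000: 0.05581 × $300,000,000 = $16,743,000.

$16,740,000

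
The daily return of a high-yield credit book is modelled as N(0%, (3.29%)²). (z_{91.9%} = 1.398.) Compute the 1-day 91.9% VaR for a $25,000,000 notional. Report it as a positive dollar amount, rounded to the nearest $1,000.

VaR = z·σ = 1.398 × 3.29% = 4.599%.
On $25,000,000: 0.04599 × $25,000,000 = $1,149,750.

$1,150,000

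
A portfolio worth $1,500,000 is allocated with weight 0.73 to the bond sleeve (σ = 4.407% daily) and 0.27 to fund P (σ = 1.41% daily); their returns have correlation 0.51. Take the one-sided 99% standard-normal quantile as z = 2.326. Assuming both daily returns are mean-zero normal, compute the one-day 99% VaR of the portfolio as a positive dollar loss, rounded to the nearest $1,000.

$120,000

σ_p² = 0.73²·4.407² + 0.27²·1.41² + 2·0.51·0.73·0.27·4.407·1.41 = 11.7440 (%²).
σ_p = √11.7440 = 3.427%.
VaR = 2.326 × 3.427% = 7.971%; on $1,500,000 that is $119,565.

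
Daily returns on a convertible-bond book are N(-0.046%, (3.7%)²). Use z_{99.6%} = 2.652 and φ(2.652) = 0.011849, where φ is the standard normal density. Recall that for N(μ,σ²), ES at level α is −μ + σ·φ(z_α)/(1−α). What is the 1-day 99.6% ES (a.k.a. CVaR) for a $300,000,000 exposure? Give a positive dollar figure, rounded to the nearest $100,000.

Tail multiplier: φ(z)/(1−α) = 0.011849 / 0.004 = 2.962.
ES = −(-0.046%) + 3.7% × 2.962 = 11.005%.
On $300,000,000: 0.11005 × $300,000,000 = $33,015,000.

$33,000,000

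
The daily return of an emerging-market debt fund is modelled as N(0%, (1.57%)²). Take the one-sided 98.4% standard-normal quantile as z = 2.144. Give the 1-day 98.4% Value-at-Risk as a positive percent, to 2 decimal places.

3.37%

VaR = z·σ = 2.144 × 1.57% = 3.366%.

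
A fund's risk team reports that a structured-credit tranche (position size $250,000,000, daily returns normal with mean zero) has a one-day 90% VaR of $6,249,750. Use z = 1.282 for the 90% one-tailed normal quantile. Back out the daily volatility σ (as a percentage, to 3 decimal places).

VaR as a fraction: $6,249,750 / $250,000,000 = 2.500%.
σ = VaR / z = 2.500% / 1.282 = 1.950%.

1.950%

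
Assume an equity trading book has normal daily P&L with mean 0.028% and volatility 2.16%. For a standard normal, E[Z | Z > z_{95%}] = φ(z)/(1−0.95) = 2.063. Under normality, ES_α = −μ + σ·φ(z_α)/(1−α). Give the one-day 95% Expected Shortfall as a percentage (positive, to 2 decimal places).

ES = −(0.028%) + 2.16% × 2.063 = 4.428%.

4.43%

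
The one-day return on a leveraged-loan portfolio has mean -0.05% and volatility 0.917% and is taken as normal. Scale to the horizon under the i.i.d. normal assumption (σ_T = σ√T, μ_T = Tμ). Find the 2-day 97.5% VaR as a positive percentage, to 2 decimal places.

At 97.5%, z = 1.960.
σ_{2d} = 0.917% × √2 = 1.297%; μ_{2d} = 2 × -0.05% = -0.100%.
VaR = −(-0.100%) + 1.960 × 1.297% = 2.642%.

2.64%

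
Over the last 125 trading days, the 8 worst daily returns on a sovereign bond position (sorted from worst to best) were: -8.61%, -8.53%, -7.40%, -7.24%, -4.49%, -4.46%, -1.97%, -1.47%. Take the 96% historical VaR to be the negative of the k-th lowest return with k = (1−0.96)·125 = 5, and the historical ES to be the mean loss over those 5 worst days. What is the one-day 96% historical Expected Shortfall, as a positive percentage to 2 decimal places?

7.25%

The 5 worst returns sum to -36.27%.
ES = −(-36.27%) / 5 = 7.254% ≈ 7.25%.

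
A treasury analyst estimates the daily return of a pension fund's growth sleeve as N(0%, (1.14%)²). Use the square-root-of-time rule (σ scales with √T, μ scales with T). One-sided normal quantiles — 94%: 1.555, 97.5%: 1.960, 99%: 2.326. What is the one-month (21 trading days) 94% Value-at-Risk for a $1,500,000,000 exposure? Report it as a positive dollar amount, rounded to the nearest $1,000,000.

σ_{21d} = 1.14% × √21 = 5.224%.
VaR = 1.555 × 5.224% = 8.123%.
On $1,500,000,000: 0.08123 × $1,500,000,000 = $121,845,000.

$122,000,000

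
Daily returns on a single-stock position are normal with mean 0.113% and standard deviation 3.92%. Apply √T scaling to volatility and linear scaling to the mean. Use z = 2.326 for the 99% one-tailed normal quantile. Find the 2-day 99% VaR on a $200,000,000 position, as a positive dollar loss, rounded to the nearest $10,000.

σ_{2d} = 3.92% × √2 = 5.544%; μ_{2d} = 2 × 0.113% = 0.226%.
VaR = −(0.226%) + 2.326 × 5.544% = 12.669%.
On $200,000,000: 0.12669 × $200,000,000 = $25,338,000.

$25,340,000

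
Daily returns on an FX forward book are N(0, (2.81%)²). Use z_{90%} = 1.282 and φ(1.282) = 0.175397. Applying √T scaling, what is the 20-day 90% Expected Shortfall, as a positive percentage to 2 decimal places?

22.04%

σ_{20d} = 2.81% × √20 = 12.567%.
ES multiplier = φ(z)/(1−α) = 0.175397/0.1 = 1.754.
ES = 12.567% × 1.754 = 22.043%.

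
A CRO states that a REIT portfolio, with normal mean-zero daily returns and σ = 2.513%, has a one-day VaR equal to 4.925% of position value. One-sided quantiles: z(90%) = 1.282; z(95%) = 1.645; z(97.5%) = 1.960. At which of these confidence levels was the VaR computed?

Implied z = VaR/σ = 4.925 / 2.513 = 1.960.
This matches z(97.5%) = 1.960.

97.5%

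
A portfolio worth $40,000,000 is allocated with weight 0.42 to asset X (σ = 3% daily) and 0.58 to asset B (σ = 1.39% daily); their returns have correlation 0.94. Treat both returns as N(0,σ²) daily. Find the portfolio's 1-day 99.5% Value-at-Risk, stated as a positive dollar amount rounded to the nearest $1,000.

$2,098,000

σ_p² = 0.42²·3² + 0.58²·1.39² + 2·0.94·0.42·0.58·3·1.39 = 4.1473 (%²).
σ_p = √4.1473 = 2.036%.
At 99.5%, z = 2.576.
VaR = 2.576 × 2.036% = 5.245%; on $40,000,000 that is $2,098,000.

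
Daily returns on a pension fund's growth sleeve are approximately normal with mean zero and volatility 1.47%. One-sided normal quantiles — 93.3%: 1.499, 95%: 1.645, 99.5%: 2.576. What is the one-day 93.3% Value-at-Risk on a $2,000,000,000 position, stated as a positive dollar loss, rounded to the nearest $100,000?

VaR = z·σ = 1.499 × 1.47% = 2.204%.
On $2,000,000,000: 0.02204 × $2,000,000,000 = $44,080,000.

$44,100,000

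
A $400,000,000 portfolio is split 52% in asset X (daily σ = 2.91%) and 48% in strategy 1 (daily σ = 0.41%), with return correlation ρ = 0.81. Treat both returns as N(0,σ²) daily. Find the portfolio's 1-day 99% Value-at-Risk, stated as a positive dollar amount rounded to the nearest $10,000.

σ_p² = 0.52²·2.91² + 0.48²·0.41² + 2·0.81·0.52·0.48·2.91·0.41 = 2.8109 (%²).
σ_p = √2.8109 = 1.677%.
At 99%, z = 2.326.
VaR = 2.326 × 1.677% = 3.901%; on $400,000,000 that is $15,604,000.

$15,600,000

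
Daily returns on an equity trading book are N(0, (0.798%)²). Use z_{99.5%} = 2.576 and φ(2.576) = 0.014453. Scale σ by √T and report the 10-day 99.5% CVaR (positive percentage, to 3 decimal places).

7.294%

σ_{10d} = 0.798% × √10 = 2.523%.
ES multiplier = φ(z)/(1−α) = 0.014453/0.005 = 2.891.
ES = 2.523% × 2.891 = 7.294%.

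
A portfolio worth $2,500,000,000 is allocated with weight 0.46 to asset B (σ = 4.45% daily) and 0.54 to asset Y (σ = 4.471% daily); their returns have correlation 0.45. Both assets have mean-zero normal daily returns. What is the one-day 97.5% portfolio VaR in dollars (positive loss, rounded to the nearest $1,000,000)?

σ_p² = 0.46²·4.45² + 0.54²·4.471² + 2·0.45·0.46·0.54·4.45·4.471 = 14.4672 (%²).
σ_p = √14.4672 = 3.804%.
At 97.5%, z = 1.960.
VaR = 1.960 × 3.804% = 7.456%; on $2,500,000,000 that is $186,400,000.

$186,000,000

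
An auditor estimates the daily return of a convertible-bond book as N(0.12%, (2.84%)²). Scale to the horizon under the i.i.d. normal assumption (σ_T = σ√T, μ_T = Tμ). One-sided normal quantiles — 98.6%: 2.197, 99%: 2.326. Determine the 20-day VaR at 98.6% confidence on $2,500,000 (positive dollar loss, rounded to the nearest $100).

σ_{20d} = 2.84% × √20 = 12.701%; μ_{20d} = 20 × 0.12% = 2.400%.
VaR = −(2.400%) + 2.197 × 12.701% = 25.504%.
On $2,500,000: 0.25504 × $2,500,000 = $637,600.

$637,600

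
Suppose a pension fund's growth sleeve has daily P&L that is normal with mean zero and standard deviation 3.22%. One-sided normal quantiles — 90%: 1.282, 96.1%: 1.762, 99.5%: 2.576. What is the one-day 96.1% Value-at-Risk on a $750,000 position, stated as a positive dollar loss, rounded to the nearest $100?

VaR = z·σ = 1.762 × 3.22% = 5.674%.
On $750,000: 0.05674 × $750,000 = $42,555.

$42,600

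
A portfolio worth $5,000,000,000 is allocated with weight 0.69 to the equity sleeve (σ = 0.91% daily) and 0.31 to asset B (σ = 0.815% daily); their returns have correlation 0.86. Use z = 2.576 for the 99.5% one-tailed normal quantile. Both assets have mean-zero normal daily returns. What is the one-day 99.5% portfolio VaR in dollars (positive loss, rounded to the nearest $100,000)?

σ_p² = 0.69²·0.91² + 0.31²·0.815² + 2·0.86·0.69·0.31·0.91·0.815 = 0.7309 (%²).
σ_p = √0.7309 = 0.855%.
VaR = 2.576 × 0.855% = 2.202%; on $5,000,000,000 that is $110,100,000.

$110,100,000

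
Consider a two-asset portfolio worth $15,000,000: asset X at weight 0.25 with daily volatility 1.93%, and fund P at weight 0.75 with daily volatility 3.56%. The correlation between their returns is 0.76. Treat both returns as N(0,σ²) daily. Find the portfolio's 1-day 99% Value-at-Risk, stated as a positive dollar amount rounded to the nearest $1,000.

$1,065,000

σ_p² = 0.25²·1.93² + 0.75²·3.56² + 2·0.76·0.25·0.75·1.93·3.56 = 9.3199 (%²).
σ_p = √9.3199 = 3.053%.
At 99%, z = 2.326.
VaR = 2.326 × 3.053% = 7.101%; on $15,000,000 that is $1,065,150.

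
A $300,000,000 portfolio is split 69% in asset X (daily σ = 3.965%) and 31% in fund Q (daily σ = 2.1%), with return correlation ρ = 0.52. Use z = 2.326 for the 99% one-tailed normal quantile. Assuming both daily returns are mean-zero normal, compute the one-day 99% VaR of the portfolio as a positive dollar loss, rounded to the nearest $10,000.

σ_p² = 0.69²·3.965² + 0.31²·2.1² + 2·0.52·0.69·0.31·3.965·2.1 = 9.7610 (%²).
σ_p = √9.7610 = 3.124%.
VaR = 2.326 × 3.124% = 7.266%; on $300,000,000 that is $21,798,000.

$21,800,000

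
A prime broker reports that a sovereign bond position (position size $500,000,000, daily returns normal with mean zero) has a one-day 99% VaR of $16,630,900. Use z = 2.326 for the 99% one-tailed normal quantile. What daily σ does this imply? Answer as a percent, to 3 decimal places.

1.430%

VaR as a fraction: $16,630,900 / $500,000,000 = 3.326%.
σ = VaR / z = 3.326% / 2.326 = 1.430%.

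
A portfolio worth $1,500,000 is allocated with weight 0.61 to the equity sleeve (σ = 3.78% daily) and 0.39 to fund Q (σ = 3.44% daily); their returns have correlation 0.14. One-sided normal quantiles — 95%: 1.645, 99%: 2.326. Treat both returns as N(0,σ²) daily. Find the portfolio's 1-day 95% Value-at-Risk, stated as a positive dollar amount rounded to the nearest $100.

σ_p² = 0.61²·3.78² + 0.39²·3.44² + 2·0.14·0.61·0.39·3.78·3.44 = 7.9828 (%²).
σ_p = √7.9828 = 2.825%.
VaR = 1.645 × 2.825% = 4.647%; on $1,500,000 that is $69,705.

$69,700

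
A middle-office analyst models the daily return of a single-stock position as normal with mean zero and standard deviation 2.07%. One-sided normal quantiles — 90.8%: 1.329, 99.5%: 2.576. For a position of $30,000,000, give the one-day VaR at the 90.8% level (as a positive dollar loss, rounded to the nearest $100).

$825,300

VaR = z·σ = 1.329 × 2.07% = 2.751%.
On $30,000,000: 0.02751 × $30,000,000 = $825,300.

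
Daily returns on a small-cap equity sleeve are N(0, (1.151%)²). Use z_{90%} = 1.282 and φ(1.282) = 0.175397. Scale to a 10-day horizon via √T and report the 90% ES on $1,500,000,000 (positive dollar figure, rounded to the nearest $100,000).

σ_{10d} = 1.151% × √10 = 3.640%.
ES multiplier = φ(z)/(1−α) = 0.175397/0.1 = 1.754.
ES = 3.640% × 1.754 = 6.385%; on $1,500,000,000: $95,775,000.

$95,800,000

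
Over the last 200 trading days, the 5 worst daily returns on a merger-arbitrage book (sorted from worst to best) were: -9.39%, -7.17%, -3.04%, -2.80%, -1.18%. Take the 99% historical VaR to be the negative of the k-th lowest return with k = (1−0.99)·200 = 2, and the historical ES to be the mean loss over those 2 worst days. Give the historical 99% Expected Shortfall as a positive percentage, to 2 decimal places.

8.28%

The 2 worst returns sum to -16.56%.
ES = −(-16.56%) / 2 = 8.28%.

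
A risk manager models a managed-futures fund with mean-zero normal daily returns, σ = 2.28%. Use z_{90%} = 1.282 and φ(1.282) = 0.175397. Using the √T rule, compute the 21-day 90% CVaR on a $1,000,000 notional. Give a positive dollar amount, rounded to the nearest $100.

$183,300

σ_{21d} = 2.28% × √21 = 10.448%.
ES multiplier = φ(z)/(1−α) = 0.175397/0.1 = 1.754.
ES = 10.448% × 1.754 = 18.326%; on $1,000,000: $183,260.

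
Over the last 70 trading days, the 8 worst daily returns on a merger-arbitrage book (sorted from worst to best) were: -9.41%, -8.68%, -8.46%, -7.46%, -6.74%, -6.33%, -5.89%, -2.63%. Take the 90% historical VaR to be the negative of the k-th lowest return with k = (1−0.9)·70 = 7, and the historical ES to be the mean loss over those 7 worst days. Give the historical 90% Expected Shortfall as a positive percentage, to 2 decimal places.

The 7 worst returns sum to -52.97%.
ES = −(-52.97%) / 7 = 7.5671…% ≈ 7.57%.

7.57%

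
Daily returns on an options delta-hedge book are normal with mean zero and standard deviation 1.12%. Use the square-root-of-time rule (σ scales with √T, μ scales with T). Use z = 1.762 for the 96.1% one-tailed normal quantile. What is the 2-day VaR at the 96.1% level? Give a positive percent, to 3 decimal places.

2.791%

σ_{2d} = 1.12% × √2 = 1.584%.
VaR = 1.762 × 1.584% = 2.791%.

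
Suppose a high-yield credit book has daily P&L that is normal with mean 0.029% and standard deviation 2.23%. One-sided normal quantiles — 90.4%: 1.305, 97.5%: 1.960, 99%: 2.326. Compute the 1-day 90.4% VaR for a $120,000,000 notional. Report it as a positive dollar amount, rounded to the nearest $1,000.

$3,457,000

VaR = −μ + z·σ = −(0.029%) + 1.305 × 2.23% = 2.881%.
On $120,000,000: 0.02881 × $120,000,000 = $3,457,200.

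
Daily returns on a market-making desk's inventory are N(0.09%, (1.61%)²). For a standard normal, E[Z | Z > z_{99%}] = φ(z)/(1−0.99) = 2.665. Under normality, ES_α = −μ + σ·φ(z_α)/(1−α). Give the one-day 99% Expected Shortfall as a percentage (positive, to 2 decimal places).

ES = −(0.09%) + 1.61% × 2.665 = 4.201%.

4.20%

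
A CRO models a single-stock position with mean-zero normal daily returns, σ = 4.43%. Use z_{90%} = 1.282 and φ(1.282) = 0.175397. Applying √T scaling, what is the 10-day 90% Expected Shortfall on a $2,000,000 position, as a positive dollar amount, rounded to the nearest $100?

σ_{10d} = 4.43% × √10 = 14.009%.
ES multiplier = φ(z)/(1−α) = 0.175397/0.1 = 1.754.
ES = 14.009% × 1.754 = 24.572%; on $2,000,000: $491,440.

$491,400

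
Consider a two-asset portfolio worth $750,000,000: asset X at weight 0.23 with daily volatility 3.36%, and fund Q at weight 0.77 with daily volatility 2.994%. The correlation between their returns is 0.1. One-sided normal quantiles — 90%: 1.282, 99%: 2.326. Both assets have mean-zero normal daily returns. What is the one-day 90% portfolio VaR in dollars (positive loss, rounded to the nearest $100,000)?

$24,100,000

σ_p² = 0.23²·3.36² + 0.77²·2.994² + 2·0.1·0.23·0.77·3.36·2.994 = 6.2683 (%²).
σ_p = √6.2683 = 2.504%.
VaR = 1.282 × 2.504% = 3.210%; on $750,000,000 that is $24,075,000.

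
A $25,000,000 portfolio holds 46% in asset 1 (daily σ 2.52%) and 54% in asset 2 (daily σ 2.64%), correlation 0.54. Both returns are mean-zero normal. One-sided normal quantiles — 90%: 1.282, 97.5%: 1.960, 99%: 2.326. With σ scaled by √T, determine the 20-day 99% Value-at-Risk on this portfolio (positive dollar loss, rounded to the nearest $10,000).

$5,910,000

σ_p = √(0.46²·2.52² + 0.54²·2.64² + 2·0.54·0.46·0.54·2.52·2.64) = 2.272%.
σ_{20d} = 2.272% × √20 = 10.161%.
VaR = 2.326 × 10.161% = 23.634%; on $25,000,000 that is $5,908,500.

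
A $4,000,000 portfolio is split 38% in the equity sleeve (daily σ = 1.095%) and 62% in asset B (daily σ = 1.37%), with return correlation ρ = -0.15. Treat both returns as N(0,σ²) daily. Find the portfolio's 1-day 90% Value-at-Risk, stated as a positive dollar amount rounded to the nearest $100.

$45,500

σ_p² = 0.38²·1.095² + 0.62²·1.37² + 2·-0.15·0.38·0.62·1.095·1.37 = 0.7886 (%²).
σ_p = √0.7886 = 0.888%.
At 90%, z = 1.282.
VaR = 1.282 × 0.888% = 1.138%; on $4,000,000 that is $45,520.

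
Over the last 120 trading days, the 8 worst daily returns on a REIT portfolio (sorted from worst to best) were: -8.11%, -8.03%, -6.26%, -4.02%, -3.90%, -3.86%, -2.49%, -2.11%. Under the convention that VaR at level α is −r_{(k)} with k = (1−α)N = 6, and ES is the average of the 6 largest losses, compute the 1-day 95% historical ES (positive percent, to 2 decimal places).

5.70%

The 6 worst returns sum to -34.18%.
ES = −(-34.18%) / 6 = 5.6966…% ≈ 5.70%.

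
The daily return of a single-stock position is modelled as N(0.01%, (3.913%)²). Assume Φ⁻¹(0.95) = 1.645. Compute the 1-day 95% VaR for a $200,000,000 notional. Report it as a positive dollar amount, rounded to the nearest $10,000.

VaR = −μ + z·σ = −(0.01%) + 1.645 × 3.913% = 6.427%.
On $200,000,000: 0.06427 × $200,000,000 = $12,854,000.

$12,850,000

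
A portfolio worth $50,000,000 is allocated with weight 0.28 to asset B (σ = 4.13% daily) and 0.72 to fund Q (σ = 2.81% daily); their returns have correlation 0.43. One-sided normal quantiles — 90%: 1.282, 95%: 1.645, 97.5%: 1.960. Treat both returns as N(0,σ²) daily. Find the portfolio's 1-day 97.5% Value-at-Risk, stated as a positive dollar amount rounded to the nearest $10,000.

$2,670,000

σ_p² = 0.28²·4.13² + 0.72²·2.81² + 2·0.43·0.28·0.72·4.13·2.81 = 7.4427 (%²).
σ_p = √7.4427 = 2.728%.
VaR = 1.960 × 2.728% = 5.347%; on $50,000,000 that is $2,673,500.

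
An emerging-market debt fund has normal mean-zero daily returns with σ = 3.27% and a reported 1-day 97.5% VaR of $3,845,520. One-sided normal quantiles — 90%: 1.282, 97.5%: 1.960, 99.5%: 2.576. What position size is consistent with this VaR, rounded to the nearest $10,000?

VaR as a fraction of value: z·σ = 1.960 × 3.27% = 6.4092%.
Position = $3,845,520 / 0.064092 = $60,000,000.

$60,000,000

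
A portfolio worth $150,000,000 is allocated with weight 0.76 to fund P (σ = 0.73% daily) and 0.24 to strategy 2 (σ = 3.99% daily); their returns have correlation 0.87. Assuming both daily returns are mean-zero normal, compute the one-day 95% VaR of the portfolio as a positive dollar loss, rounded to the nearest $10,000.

$3,620,000

σ_p² = 0.76²·0.73² + 0.24²·3.99² + 2·0.87·0.76·0.24·0.73·3.99 = 2.1492 (%²).
σ_p = √2.1492 = 1.466%.
At 95%, z = 1.645.
VaR = 1.645 × 1.466% = 2.412%; on $150,000,000 that is $3,618,000.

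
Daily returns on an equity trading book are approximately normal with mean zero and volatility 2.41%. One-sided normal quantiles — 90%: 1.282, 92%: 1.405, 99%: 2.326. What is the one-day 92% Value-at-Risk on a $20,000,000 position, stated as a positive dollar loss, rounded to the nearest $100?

$677,200

VaR = z·σ = 1.405 × 2.41% = 3.386%.
On $20,000,000: 0.03386 × $20,000,000 = $677,200.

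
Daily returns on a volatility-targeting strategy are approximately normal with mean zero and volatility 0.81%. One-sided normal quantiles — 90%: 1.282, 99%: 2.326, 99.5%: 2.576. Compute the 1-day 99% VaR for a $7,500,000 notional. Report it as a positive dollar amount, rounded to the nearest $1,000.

$141,000

VaR = z·σ = 2.326 × 0.81% = 1.884%.
On $7,500,000: 0.01884 × $7,500,000 = $141,300.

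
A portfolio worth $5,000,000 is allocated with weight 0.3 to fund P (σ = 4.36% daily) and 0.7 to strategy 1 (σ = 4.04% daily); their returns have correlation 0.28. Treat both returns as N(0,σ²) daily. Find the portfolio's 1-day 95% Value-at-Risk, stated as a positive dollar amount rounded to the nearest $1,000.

$282,000

σ_p² = 0.3²·4.36² + 0.7²·4.04² + 2·0.28·0.3·0.7·4.36·4.04 = 11.7799 (%²).
σ_p = √11.7799 = 3.432%.
At 95%, z = 1.645.
VaR = 1.645 × 3.432% = 5.646%; on $5,000,000 that is $282,300.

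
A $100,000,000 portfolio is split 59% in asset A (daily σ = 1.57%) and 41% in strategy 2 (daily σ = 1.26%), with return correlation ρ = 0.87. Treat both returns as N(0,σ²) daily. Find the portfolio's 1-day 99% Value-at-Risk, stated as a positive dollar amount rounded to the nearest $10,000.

σ_p² = 0.59²·1.57² + 0.41²·1.26² + 2·0.87·0.59·0.41·1.57·1.26 = 1.9575 (%²).
σ_p = √1.9575 = 1.399%.
At 99%, z = 2.326.
VaR = 2.326 × 1.399% = 3.254%; on $100,000,000 that is $3,254,000.

$3,250,000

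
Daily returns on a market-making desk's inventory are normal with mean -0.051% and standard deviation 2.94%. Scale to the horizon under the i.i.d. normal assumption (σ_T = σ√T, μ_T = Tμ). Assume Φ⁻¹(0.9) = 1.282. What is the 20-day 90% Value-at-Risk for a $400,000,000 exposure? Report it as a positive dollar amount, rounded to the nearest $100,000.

$71,500,000

σ_{20d} = 2.94% × √20 = 13.148%; μ_{20d} = 20 × -0.051% = -1.020%.
VaR = −(-1.020%) + 1.282 × 13.148% = 17.876%.
On $400,000,000: 0.17876 × $400,000,000 = $71,504,000.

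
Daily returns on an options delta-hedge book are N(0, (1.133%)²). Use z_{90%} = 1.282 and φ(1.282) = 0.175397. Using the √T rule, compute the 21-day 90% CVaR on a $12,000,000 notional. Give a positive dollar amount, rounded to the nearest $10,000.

σ_{21d} = 1.133% × √21 = 5.192%.
ES multiplier = φ(z)/(1−α) = 0.175397/0.1 = 1.754.
ES = 5.192% × 1.754 = 9.107%; on $12,000,000: $1,092,840.

$1,090,000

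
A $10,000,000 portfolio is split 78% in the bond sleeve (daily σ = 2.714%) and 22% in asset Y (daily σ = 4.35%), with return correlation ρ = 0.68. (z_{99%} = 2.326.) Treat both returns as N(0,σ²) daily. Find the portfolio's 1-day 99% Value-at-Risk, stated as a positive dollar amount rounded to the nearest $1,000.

$664,000

σ_p² = 0.78²·2.714² + 0.22²·4.35² + 2·0.68·0.78·0.22·2.714·4.35 = 8.1524 (%²).
σ_p = √8.1524 = 2.855%.
VaR = 2.326 × 2.855% = 6.641%; on $10,000,000 that is $664,100.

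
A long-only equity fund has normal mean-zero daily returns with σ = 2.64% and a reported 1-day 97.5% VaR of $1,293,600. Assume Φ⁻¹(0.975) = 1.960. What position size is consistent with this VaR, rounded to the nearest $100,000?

VaR as a fraction of value: z·σ = 1.960 × 2.64% = 5.1744%.
Position = $1,293,600 / 0.051744 = $25,000,000.

$25,000,000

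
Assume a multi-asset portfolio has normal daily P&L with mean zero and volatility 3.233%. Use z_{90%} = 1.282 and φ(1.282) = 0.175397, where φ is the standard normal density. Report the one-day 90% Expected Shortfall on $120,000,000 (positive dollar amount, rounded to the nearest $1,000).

$6,805,000

Tail multiplier: φ(z)/(1−α) = 0.175397 / 0.1 = 1.754.
ES = 3.233% × 1.754 = 5.671%.
On $120,000,000: 0.05671 × $120,000,000 = $6,805,200.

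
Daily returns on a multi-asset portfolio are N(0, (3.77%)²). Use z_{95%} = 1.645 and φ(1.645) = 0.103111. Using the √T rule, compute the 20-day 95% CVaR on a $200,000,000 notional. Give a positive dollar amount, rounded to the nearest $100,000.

σ_{20d} = 3.77% × √20 = 16.860%.
ES multiplier = φ(z)/(1−α) = 0.103111/0.05 = 2.062.
ES = 16.860% × 2.062 = 34.765%; on $200,000,000: $69,530,000.

$69,500,000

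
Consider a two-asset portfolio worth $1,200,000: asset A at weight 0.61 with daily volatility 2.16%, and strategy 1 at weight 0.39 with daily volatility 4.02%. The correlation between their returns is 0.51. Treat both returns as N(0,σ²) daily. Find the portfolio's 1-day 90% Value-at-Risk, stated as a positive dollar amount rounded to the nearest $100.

σ_p² = 0.61²·2.16² + 0.39²·4.02² + 2·0.51·0.61·0.39·2.16·4.02 = 6.3011 (%²).
σ_p = √6.3011 = 2.510%.
At 90%, z = 1.282.
VaR = 1.282 × 2.510% = 3.218%; on $1,200,000 that is $38,616.

$38,600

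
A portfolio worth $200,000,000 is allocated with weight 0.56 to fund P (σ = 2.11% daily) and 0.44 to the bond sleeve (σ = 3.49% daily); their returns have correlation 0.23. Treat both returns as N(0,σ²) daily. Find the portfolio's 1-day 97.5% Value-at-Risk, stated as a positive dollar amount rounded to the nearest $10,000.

$8,400,000

σ_p² = 0.56²·2.11² + 0.44²·3.49² + 2·0.23·0.56·0.44·2.11·3.49 = 4.5889 (%²).
σ_p = √4.5889 = 2.142%.
At 97.5%, z = 1.960.
VaR = 1.960 × 2.142% = 4.198%; on $200,000,000 that is $8,396,000.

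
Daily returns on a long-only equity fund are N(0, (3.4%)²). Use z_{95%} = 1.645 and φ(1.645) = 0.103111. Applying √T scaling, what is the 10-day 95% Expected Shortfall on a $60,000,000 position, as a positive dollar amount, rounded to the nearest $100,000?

$13,300,000

σ_{10d} = 3.4% × √10 = 10.752%.
ES multiplier = φ(z)/(1−α) = 0.103111/0.05 = 2.062.
ES = 10.752% × 2.062 = 22.171%; on $60,000,000: $13,302,600.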